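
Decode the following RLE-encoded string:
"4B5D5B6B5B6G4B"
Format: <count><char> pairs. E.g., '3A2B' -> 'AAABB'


Expanding each <count><char> pair:
  4B -> 'BBBB'
  5D -> 'DDDDD'
  5B -> 'BBBBB'
  6B -> 'BBBBBB'
  5B -> 'BBBBB'
  6G -> 'GGGGGG'
  4B -> 'BBBB'

Decoded = BBBBDDDDDBBBBBBBBBBBBBBBBGGGGGGBBBB


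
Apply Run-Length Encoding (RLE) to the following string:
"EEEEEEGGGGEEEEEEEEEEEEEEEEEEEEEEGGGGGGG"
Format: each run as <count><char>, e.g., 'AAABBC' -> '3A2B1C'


Scanning runs left to right:
  i=0: run of 'E' x 6 -> '6E'
  i=6: run of 'G' x 4 -> '4G'
  i=10: run of 'E' x 22 -> '22E'
  i=32: run of 'G' x 7 -> '7G'

RLE = 6E4G22E7G


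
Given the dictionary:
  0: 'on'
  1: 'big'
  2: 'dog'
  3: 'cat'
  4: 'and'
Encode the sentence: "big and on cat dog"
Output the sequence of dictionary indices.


Look up each word in the dictionary:
  'big' -> 1
  'and' -> 4
  'on' -> 0
  'cat' -> 3
  'dog' -> 2

Encoded: [1, 4, 0, 3, 2]


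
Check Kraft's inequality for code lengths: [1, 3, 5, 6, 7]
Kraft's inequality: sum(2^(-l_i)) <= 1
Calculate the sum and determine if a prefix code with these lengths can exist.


Sum = 2^(-1) + 2^(-3) + 2^(-5) + 2^(-6) + 2^(-7)
    = 0.5 + 0.125 + 0.03125 + 0.015625 + 0.0078125
    = 87/128 = 0.6796875
Since 0.6796875 <= 1, Kraft's inequality IS satisfied.
A prefix code with these lengths CAN exist.

Kraft sum = 0.6796875. Satisfied.


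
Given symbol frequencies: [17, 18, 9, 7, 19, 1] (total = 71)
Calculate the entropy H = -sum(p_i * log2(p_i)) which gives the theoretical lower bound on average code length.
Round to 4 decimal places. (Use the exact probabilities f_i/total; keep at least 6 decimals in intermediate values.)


Per-symbol terms -p_i * log2(p_i) with p_i = f_i/71:
  p = 17/71 = 0.239437: log2(p) = -2.062284, -p*log2(p) = 0.493786
  p = 18/71 = 0.253521: log2(p) = -1.979822, -p*log2(p) = 0.501927
  p = 9/71 = 0.126761: log2(p) = -2.979822, -p*log2(p) = 0.377724
  p = 7/71 = 0.098592: log2(p) = -3.342392, -p*log2(p) = 0.329532
  p = 19/71 = 0.267606: log2(p) = -1.901820, -p*log2(p) = 0.508938
  p = 1/71 = 0.014085: log2(p) = -6.149747, -p*log2(p) = 0.086616
H = 0.493786 + 0.501927 + 0.377724 + 0.329532 + 0.508938 + 0.086616 = 2.298523

H = 2.2985 bits/symbol


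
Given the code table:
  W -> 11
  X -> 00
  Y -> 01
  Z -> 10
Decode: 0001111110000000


Decoding:
00 -> X
01 -> Y
11 -> W
11 -> W
10 -> Z
00 -> X
00 -> X
00 -> X


Result: XYWWZXXX


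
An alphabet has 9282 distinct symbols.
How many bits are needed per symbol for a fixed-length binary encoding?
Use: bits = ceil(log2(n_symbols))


log2(9282) = 13.1802
Bracket: 2^13 = 8192 < 9282 <= 2^14 = 16384
So ceil(log2(9282)) = 14

bits = ceil(log2(9282)) = ceil(13.1802) = 14 bits


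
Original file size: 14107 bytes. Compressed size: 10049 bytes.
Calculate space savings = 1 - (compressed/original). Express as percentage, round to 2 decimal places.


ratio = compressed/original = 10049/14107 = 0.712341
savings = 1 - ratio = 1 - 0.712341 = 0.287659
as a percentage: 0.287659 * 100 = 28.77%

Space savings = 1 - 10049/14107 = 28.77%


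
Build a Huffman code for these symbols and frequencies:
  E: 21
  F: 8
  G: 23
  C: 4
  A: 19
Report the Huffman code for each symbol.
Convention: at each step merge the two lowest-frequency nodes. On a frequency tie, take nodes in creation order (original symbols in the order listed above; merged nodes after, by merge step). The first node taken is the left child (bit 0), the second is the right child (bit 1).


Huffman tree construction:
Step 1: Merge C(4) + F(8) = 12
Step 2: Merge (C+F)(12) + A(19) = 31
Step 3: Merge E(21) + G(23) = 44
Step 4: Merge ((C+F)+A)(31) + (E+G)(44) = 75
Read each symbol's code off the tree from the root (left child = 0, right child = 1).

Codes:
  E: 10 (length 2)
  F: 001 (length 3)
  G: 11 (length 2)
  C: 000 (length 3)
  A: 01 (length 2)
Average code length: 162/75 = 2.1600 bits/symbol


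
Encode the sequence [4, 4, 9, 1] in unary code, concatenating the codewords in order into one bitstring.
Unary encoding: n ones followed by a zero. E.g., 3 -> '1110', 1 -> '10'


Encode each number as n ones followed by a terminating 0:
  4 -> 11110 (5 bits)
  4 -> 11110 (5 bits)
  9 -> 1111111110 (10 bits)
  1 -> 10 (2 bits)
Total length = 5 + 5 + 10 + 2 = 22 bits.

Unary([4, 4, 9, 1]) = 1111011110111111111010 (22 bits)


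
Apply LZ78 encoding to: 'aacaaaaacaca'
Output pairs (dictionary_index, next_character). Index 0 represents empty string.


LZ78 encoding steps:
Dictionary: {0: ''}
Step 1: w='' (idx 0), next='a' -> output (0, 'a'), add 'a' as idx 1
Step 2: w='a' (idx 1), next='c' -> output (1, 'c'), add 'ac' as idx 2
Step 3: w='a' (idx 1), next='a' -> output (1, 'a'), add 'aa' as idx 3
Step 4: w='aa' (idx 3), next='a' -> output (3, 'a'), add 'aaa' as idx 4
Step 5: w='' (idx 0), next='c' -> output (0, 'c'), add 'c' as idx 5
Step 6: w='ac' (idx 2), next='a' -> output (2, 'a'), add 'aca' as idx 6


Encoded: [(0, 'a'), (1, 'c'), (1, 'a'), (3, 'a'), (0, 'c'), (2, 'a')]


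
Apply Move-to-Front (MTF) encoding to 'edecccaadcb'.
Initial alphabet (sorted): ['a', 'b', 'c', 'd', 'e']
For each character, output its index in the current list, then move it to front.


MTF encoding:
'e': index 4 in ['a', 'b', 'c', 'd', 'e'] -> ['e', 'a', 'b', 'c', 'd']
'd': index 4 in ['e', 'a', 'b', 'c', 'd'] -> ['d', 'e', 'a', 'b', 'c']
'e': index 1 in ['d', 'e', 'a', 'b', 'c'] -> ['e', 'd', 'a', 'b', 'c']
'c': index 4 in ['e', 'd', 'a', 'b', 'c'] -> ['c', 'e', 'd', 'a', 'b']
'c': index 0 in ['c', 'e', 'd', 'a', 'b'] -> ['c', 'e', 'd', 'a', 'b']
'c': index 0 in ['c', 'e', 'd', 'a', 'b'] -> ['c', 'e', 'd', 'a', 'b']
'a': index 3 in ['c', 'e', 'd', 'a', 'b'] -> ['a', 'c', 'e', 'd', 'b']
'a': index 0 in ['a', 'c', 'e', 'd', 'b'] -> ['a', 'c', 'e', 'd', 'b']
'd': index 3 in ['a', 'c', 'e', 'd', 'b'] -> ['d', 'a', 'c', 'e', 'b']
'c': index 2 in ['d', 'a', 'c', 'e', 'b'] -> ['c', 'd', 'a', 'e', 'b']
'b': index 4 in ['c', 'd', 'a', 'e', 'b'] -> ['b', 'c', 'd', 'a', 'e']


Output: [4, 4, 1, 4, 0, 0, 3, 0, 3, 2, 4]


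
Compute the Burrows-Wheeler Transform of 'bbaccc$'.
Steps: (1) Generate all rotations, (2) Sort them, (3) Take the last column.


Rotations (sorted):
  0: $bbaccc -> last char: c
  1: accc$bb -> last char: b
  2: baccc$b -> last char: b
  3: bbaccc$ -> last char: $
  4: c$bbacc -> last char: c
  5: cc$bbac -> last char: c
  6: ccc$bba -> last char: a


BWT = cbb$cca


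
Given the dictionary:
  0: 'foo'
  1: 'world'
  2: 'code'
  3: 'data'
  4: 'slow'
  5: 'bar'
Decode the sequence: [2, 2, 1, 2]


Look up each index in the dictionary:
  2 -> 'code'
  2 -> 'code'
  1 -> 'world'
  2 -> 'code'

Decoded: "code code world code"


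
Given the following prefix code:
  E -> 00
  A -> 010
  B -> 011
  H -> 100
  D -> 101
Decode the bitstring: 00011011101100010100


Decoding step by step:
Bits 00 -> E
Bits 011 -> B
Bits 011 -> B
Bits 101 -> D
Bits 100 -> H
Bits 010 -> A
Bits 100 -> H


Decoded message: EBBDHAH


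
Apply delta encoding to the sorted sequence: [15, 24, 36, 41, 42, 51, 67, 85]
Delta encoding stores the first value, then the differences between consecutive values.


First value: 15
Deltas:
  24 - 15 = 9
  36 - 24 = 12
  41 - 36 = 5
  42 - 41 = 1
  51 - 42 = 9
  67 - 51 = 16
  85 - 67 = 18


Delta encoded: [15, 9, 12, 5, 1, 9, 16, 18]


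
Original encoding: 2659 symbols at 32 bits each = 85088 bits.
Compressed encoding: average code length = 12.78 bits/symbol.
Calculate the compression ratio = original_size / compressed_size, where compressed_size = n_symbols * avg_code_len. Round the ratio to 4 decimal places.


original_size = n_symbols * orig_bits = 2659 * 32 = 85088 bits
compressed_size = n_symbols * avg_code_len = 2659 * 12.78 = 33982.02 bits
ratio = original_size / compressed_size = 85088 / 33982.02 = 2.5039

Compression ratio = 2.5039


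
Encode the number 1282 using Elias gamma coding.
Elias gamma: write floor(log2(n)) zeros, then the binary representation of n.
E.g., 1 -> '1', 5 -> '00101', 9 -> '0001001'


num_bits = floor(log2(1282)) + 1 = 11
leading_zeros = num_bits - 1 = 10
binary(1282) = 10100000010

Elias gamma(1282) = '0000000000' + '10100000010' = 000000000010100000010 (21 bits)


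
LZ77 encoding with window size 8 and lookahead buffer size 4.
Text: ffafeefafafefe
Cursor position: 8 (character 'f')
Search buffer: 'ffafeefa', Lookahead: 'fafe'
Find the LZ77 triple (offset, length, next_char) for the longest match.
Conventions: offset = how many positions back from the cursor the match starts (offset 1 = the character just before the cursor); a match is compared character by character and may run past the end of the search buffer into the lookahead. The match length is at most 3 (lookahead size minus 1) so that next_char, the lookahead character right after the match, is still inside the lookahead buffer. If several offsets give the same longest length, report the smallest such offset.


Try each offset into the search buffer:
  offset=1 (pos 7, char 'a'): match length 0
  offset=2 (pos 6, char 'f'): match length 3
  offset=3 (pos 5, char 'e'): match length 0
  offset=4 (pos 4, char 'e'): match length 0
  offset=5 (pos 3, char 'f'): match length 1
  offset=6 (pos 2, char 'a'): match length 0
  offset=7 (pos 1, char 'f'): match length 3
  offset=8 (pos 0, char 'f'): match length 1
Longest match has length 3, found at offsets 2, 7; take the smallest, offset 2.
next_char = character at position 8 + 3 = 11 -> 'e'

Best match: offset=2, length=3 (matching 'faf' starting at position 6)
LZ77 triple: (2, 3, 'e')


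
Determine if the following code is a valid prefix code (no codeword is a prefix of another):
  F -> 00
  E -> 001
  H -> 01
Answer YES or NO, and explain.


Checking each pair (does one codeword prefix another?):
  F='00' vs E='001': prefix -- VIOLATION

NO -- this is NOT a valid prefix code. F (00) is a prefix of E (001).


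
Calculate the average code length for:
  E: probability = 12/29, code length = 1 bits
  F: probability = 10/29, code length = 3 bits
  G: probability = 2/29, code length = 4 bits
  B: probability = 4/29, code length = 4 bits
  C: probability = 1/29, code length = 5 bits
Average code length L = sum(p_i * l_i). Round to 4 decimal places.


Weighted contributions p_i * l_i:
  E: (12/29) * 1 = 12/29
  F: (10/29) * 3 = 30/29
  G: (2/29) * 4 = 8/29
  B: (4/29) * 4 = 16/29
  C: (1/29) * 5 = 5/29
Sum = (12 + 30 + 8 + 16 + 5)/29 = 71/29

L = 71/29 = 2.4483 bits/symbol


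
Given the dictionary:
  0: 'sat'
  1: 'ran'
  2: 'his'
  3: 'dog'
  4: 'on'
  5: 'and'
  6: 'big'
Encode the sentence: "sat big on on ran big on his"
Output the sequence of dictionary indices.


Look up each word in the dictionary:
  'sat' -> 0
  'big' -> 6
  'on' -> 4
  'on' -> 4
  'ran' -> 1
  'big' -> 6
  'on' -> 4
  'his' -> 2

Encoded: [0, 6, 4, 4, 1, 6, 4, 2]


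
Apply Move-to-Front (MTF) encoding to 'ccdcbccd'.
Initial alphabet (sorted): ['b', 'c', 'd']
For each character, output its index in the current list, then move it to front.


MTF encoding:
'c': index 1 in ['b', 'c', 'd'] -> ['c', 'b', 'd']
'c': index 0 in ['c', 'b', 'd'] -> ['c', 'b', 'd']
'd': index 2 in ['c', 'b', 'd'] -> ['d', 'c', 'b']
'c': index 1 in ['d', 'c', 'b'] -> ['c', 'd', 'b']
'b': index 2 in ['c', 'd', 'b'] -> ['b', 'c', 'd']
'c': index 1 in ['b', 'c', 'd'] -> ['c', 'b', 'd']
'c': index 0 in ['c', 'b', 'd'] -> ['c', 'b', 'd']
'd': index 2 in ['c', 'b', 'd'] -> ['d', 'c', 'b']


Output: [1, 0, 2, 1, 2, 1, 0, 2]


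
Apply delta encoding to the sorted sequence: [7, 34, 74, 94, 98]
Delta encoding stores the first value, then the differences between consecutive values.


First value: 7
Deltas:
  34 - 7 = 27
  74 - 34 = 40
  94 - 74 = 20
  98 - 94 = 4


Delta encoded: [7, 27, 40, 20, 4]


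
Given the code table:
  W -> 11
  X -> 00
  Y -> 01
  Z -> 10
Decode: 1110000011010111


Decoding:
11 -> W
10 -> Z
00 -> X
00 -> X
11 -> W
01 -> Y
01 -> Y
11 -> W


Result: WZXXWYYW


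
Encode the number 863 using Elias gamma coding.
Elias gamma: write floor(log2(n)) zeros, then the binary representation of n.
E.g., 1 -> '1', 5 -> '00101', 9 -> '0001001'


num_bits = floor(log2(863)) + 1 = 10
leading_zeros = num_bits - 1 = 9
binary(863) = 1101011111

Elias gamma(863) = '000000000' + '1101011111' = 0000000001101011111 (19 bits)


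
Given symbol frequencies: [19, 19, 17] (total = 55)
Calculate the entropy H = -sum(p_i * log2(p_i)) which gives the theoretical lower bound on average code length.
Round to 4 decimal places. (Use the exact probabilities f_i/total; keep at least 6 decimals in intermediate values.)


Per-symbol terms -p_i * log2(p_i) with p_i = f_i/55:
  p = 19/55 = 0.345455: log2(p) = -1.533432, -p*log2(p) = 0.529731
  p = 19/55 = 0.345455: log2(p) = -1.533432, -p*log2(p) = 0.529731
  p = 17/55 = 0.309091: log2(p) = -1.693897, -p*log2(p) = 0.523568
H = 0.529731 + 0.529731 + 0.523568 = 1.583030

H = 1.583 bits/symbol


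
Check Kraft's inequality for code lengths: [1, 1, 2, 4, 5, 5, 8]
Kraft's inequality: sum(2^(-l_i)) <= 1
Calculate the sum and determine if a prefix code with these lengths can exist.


Sum = 2^(-1) + 2^(-1) + 2^(-2) + 2^(-4) + 2^(-5) + 2^(-5) + 2^(-8)
    = 0.5 + 0.5 + 0.25 + 0.0625 + 0.03125 + 0.03125 + 0.00390625
    = 353/256 = 1.37890625
Since 1.37890625 > 1, Kraft's inequality is NOT satisfied.
A prefix code with these lengths CANNOT exist.

Kraft sum = 1.37890625. Not satisfied.


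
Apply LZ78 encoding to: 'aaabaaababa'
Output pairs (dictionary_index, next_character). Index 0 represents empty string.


LZ78 encoding steps:
Dictionary: {0: ''}
Step 1: w='' (idx 0), next='a' -> output (0, 'a'), add 'a' as idx 1
Step 2: w='a' (idx 1), next='a' -> output (1, 'a'), add 'aa' as idx 2
Step 3: w='' (idx 0), next='b' -> output (0, 'b'), add 'b' as idx 3
Step 4: w='aa' (idx 2), next='a' -> output (2, 'a'), add 'aaa' as idx 4
Step 5: w='b' (idx 3), next='a' -> output (3, 'a'), add 'ba' as idx 5
Step 6: w='ba' (idx 5), end of input -> output (5, '')


Encoded: [(0, 'a'), (1, 'a'), (0, 'b'), (2, 'a'), (3, 'a'), (5, '')]


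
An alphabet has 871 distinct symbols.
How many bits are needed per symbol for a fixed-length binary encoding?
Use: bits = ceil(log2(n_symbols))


log2(871) = 9.7665
Bracket: 2^9 = 512 < 871 <= 2^10 = 1024
So ceil(log2(871)) = 10

bits = ceil(log2(871)) = ceil(9.7665) = 10 bits


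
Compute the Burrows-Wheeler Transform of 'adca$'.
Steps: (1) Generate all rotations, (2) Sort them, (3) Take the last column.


Rotations (sorted):
  0: $adca -> last char: a
  1: a$adc -> last char: c
  2: adca$ -> last char: $
  3: ca$ad -> last char: d
  4: dca$a -> last char: a


BWT = ac$da


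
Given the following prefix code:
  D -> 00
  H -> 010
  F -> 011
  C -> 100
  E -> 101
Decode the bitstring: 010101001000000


Decoding step by step:
Bits 010 -> H
Bits 101 -> E
Bits 00 -> D
Bits 100 -> C
Bits 00 -> D
Bits 00 -> D


Decoded message: HEDCDD


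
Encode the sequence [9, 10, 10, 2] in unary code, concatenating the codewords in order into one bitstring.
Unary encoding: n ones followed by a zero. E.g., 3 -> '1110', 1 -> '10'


Encode each number as n ones followed by a terminating 0:
  9 -> 1111111110 (10 bits)
  10 -> 11111111110 (11 bits)
  10 -> 11111111110 (11 bits)
  2 -> 110 (3 bits)
Total length = 10 + 11 + 11 + 3 = 35 bits.

Unary([9, 10, 10, 2]) = 11111111101111111111011111111110110 (35 bits)


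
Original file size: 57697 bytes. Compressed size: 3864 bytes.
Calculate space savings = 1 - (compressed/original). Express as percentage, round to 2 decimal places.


ratio = compressed/original = 3864/57697 = 0.066971
savings = 1 - ratio = 1 - 0.066971 = 0.933029
as a percentage: 0.933029 * 100 = 93.3%

Space savings = 1 - 3864/57697 = 93.3%


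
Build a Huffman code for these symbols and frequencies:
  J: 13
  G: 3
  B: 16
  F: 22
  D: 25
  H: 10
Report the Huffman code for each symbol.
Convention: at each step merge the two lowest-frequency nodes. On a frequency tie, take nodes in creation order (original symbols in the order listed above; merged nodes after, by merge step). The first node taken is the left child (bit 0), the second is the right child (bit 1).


Huffman tree construction:
Step 1: Merge G(3) + H(10) = 13
Step 2: Merge J(13) + (G+H)(13) = 26
Step 3: Merge B(16) + F(22) = 38
Step 4: Merge D(25) + (J+(G+H))(26) = 51
Step 5: Merge (B+F)(38) + (D+(J+(G+H)))(51) = 89
Read each symbol's code off the tree from the root (left child = 0, right child = 1).

Codes:
  J: 110 (length 3)
  G: 1110 (length 4)
  B: 00 (length 2)
  F: 01 (length 2)
  D: 10 (length 2)
  H: 1111 (length 4)
Average code length: 217/89 = 2.4382 bits/symbol


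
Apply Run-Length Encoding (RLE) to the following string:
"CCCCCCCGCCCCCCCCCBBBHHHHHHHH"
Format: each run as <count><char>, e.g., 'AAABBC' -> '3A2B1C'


Scanning runs left to right:
  i=0: run of 'C' x 7 -> '7C'
  i=7: run of 'G' x 1 -> '1G'
  i=8: run of 'C' x 9 -> '9C'
  i=17: run of 'B' x 3 -> '3B'
  i=20: run of 'H' x 8 -> '8H'

RLE = 7C1G9C3B8H


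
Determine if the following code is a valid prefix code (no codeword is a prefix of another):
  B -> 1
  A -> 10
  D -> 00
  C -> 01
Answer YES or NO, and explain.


Checking each pair (does one codeword prefix another?):
  B='1' vs A='10': prefix -- VIOLATION

NO -- this is NOT a valid prefix code. B (1) is a prefix of A (10).


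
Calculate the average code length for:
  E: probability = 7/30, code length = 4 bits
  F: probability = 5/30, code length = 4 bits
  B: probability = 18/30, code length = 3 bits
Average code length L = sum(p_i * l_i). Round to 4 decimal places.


Weighted contributions p_i * l_i:
  E: (7/30) * 4 = 28/30
  F: (5/30) * 4 = 20/30
  B: (18/30) * 3 = 54/30
Sum = (28 + 20 + 54)/30 = 102/30

L = 102/30 = 3.4000 bits/symbol


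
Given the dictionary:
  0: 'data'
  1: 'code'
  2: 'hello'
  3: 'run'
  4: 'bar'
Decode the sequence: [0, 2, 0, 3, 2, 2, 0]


Look up each index in the dictionary:
  0 -> 'data'
  2 -> 'hello'
  0 -> 'data'
  3 -> 'run'
  2 -> 'hello'
  2 -> 'hello'
  0 -> 'data'

Decoded: "data hello data run hello hello data"


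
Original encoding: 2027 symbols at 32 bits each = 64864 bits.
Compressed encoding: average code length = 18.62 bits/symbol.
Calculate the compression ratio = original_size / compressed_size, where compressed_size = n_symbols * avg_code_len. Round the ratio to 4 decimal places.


original_size = n_symbols * orig_bits = 2027 * 32 = 64864 bits
compressed_size = n_symbols * avg_code_len = 2027 * 18.62 = 37742.74 bits
ratio = original_size / compressed_size = 64864 / 37742.74 = 1.7186

Compression ratio = 1.7186


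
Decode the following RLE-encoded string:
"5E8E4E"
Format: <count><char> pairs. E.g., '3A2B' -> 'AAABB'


Expanding each <count><char> pair:
  5E -> 'EEEEE'
  8E -> 'EEEEEEEE'
  4E -> 'EEEE'

Decoded = EEEEEEEEEEEEEEEEE


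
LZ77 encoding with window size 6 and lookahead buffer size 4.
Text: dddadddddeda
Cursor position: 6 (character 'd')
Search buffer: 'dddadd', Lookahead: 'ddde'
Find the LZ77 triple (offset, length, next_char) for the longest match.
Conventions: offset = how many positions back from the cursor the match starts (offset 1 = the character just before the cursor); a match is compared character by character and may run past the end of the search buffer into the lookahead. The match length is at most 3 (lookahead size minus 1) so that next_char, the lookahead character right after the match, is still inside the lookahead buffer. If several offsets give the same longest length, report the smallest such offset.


Try each offset into the search buffer:
  offset=1 (pos 5, char 'd'): match length 3
  offset=2 (pos 4, char 'd'): match length 3
  offset=3 (pos 3, char 'a'): match length 0
  offset=4 (pos 2, char 'd'): match length 1
  offset=5 (pos 1, char 'd'): match length 2
  offset=6 (pos 0, char 'd'): match length 3
Longest match has length 3, found at offsets 1, 2, 6; take the smallest, offset 1.
next_char = character at position 6 + 3 = 9 -> 'e'

Best match: offset=1, length=3 (matching 'ddd' starting at position 5)
LZ77 triple: (1, 3, 'e')


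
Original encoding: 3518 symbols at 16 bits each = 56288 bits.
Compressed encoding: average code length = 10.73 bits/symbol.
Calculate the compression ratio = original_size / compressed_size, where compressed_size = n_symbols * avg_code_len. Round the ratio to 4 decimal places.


original_size = n_symbols * orig_bits = 3518 * 16 = 56288 bits
compressed_size = n_symbols * avg_code_len = 3518 * 10.73 = 37748.14 bits
ratio = original_size / compressed_size = 56288 / 37748.14 = 1.4911

Compression ratio = 1.4911


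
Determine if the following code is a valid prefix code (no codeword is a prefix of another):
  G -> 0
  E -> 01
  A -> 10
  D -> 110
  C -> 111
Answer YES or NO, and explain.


Checking each pair (does one codeword prefix another?):
  G='0' vs E='01': prefix -- VIOLATION

NO -- this is NOT a valid prefix code. G (0) is a prefix of E (01).


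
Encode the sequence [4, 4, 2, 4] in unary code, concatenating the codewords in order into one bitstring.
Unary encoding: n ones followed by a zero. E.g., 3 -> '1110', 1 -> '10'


Encode each number as n ones followed by a terminating 0:
  4 -> 11110 (5 bits)
  4 -> 11110 (5 bits)
  2 -> 110 (3 bits)
  4 -> 11110 (5 bits)
Total length = 5 + 5 + 3 + 5 = 18 bits.

Unary([4, 4, 2, 4]) = 111101111011011110 (18 bits)


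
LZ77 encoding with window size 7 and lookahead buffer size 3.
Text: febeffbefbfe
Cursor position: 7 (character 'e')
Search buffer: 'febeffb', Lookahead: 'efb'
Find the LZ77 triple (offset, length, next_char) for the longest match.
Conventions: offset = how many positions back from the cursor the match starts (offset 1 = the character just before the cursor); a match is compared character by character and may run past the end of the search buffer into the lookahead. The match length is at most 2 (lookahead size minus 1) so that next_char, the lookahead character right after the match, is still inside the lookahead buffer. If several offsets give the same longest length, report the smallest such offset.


Try each offset into the search buffer:
  offset=1 (pos 6, char 'b'): match length 0
  offset=2 (pos 5, char 'f'): match length 0
  offset=3 (pos 4, char 'f'): match length 0
  offset=4 (pos 3, char 'e'): match length 2
  offset=5 (pos 2, char 'b'): match length 0
  offset=6 (pos 1, char 'e'): match length 1
  offset=7 (pos 0, char 'f'): match length 0
Longest match has length 2 at offset 4.
next_char = character at position 7 + 2 = 9 -> 'b'

Best match: offset=4, length=2 (matching 'ef' starting at position 3)
LZ77 triple: (4, 2, 'b')


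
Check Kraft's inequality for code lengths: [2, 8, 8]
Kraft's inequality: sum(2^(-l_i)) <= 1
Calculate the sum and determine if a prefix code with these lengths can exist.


Sum = 2^(-2) + 2^(-8) + 2^(-8)
    = 0.25 + 0.00390625 + 0.00390625
    = 66/256 = 0.2578125
Since 0.2578125 <= 1, Kraft's inequality IS satisfied.
A prefix code with these lengths CAN exist.

Kraft sum = 0.2578125. Satisfied.


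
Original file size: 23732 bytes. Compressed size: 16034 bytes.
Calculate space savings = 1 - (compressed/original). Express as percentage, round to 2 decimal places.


ratio = compressed/original = 16034/23732 = 0.675628
savings = 1 - ratio = 1 - 0.675628 = 0.324372
as a percentage: 0.324372 * 100 = 32.44%

Space savings = 1 - 16034/23732 = 32.44%


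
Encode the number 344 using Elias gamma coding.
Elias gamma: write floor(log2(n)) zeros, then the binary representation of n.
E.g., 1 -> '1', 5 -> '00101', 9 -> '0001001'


num_bits = floor(log2(344)) + 1 = 9
leading_zeros = num_bits - 1 = 8
binary(344) = 101011000

Elias gamma(344) = '00000000' + '101011000' = 00000000101011000 (17 bits)


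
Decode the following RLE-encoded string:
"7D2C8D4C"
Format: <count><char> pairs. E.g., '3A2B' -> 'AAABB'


Expanding each <count><char> pair:
  7D -> 'DDDDDDD'
  2C -> 'CC'
  8D -> 'DDDDDDDD'
  4C -> 'CCCC'

Decoded = DDDDDDDCCDDDDDDDDCCCC


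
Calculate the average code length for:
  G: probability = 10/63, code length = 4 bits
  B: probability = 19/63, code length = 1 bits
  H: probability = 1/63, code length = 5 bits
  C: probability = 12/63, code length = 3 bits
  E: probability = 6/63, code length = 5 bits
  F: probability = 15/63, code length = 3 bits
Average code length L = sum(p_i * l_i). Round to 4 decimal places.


Weighted contributions p_i * l_i:
  G: (10/63) * 4 = 40/63
  B: (19/63) * 1 = 19/63
  H: (1/63) * 5 = 5/63
  C: (12/63) * 3 = 36/63
  E: (6/63) * 5 = 30/63
  F: (15/63) * 3 = 45/63
Sum = (40 + 19 + 5 + 36 + 30 + 45)/63 = 175/63

L = 175/63 = 2.7778 bits/symbol


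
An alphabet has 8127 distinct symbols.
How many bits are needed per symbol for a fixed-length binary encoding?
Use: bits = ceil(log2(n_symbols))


log2(8127) = 12.9885
Bracket: 2^12 = 4096 < 8127 <= 2^13 = 8192
So ceil(log2(8127)) = 13

bits = ceil(log2(8127)) = ceil(12.9885) = 13 bits


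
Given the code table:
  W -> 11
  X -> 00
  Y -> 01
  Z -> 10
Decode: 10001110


Decoding:
10 -> Z
00 -> X
11 -> W
10 -> Z


Result: ZXWZ


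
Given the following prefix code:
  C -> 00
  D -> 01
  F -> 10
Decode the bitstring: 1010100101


Decoding step by step:
Bits 10 -> F
Bits 10 -> F
Bits 10 -> F
Bits 01 -> D
Bits 01 -> D


Decoded message: FFFDD


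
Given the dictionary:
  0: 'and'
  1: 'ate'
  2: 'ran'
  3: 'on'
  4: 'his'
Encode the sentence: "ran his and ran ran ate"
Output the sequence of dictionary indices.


Look up each word in the dictionary:
  'ran' -> 2
  'his' -> 4
  'and' -> 0
  'ran' -> 2
  'ran' -> 2
  'ate' -> 1

Encoded: [2, 4, 0, 2, 2, 1]


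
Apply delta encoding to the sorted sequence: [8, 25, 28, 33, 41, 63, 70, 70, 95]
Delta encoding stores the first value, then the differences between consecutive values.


First value: 8
Deltas:
  25 - 8 = 17
  28 - 25 = 3
  33 - 28 = 5
  41 - 33 = 8
  63 - 41 = 22
  70 - 63 = 7
  70 - 70 = 0
  95 - 70 = 25


Delta encoded: [8, 17, 3, 5, 8, 22, 7, 0, 25]


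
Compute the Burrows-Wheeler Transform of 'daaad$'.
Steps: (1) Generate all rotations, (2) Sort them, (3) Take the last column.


Rotations (sorted):
  0: $daaad -> last char: d
  1: aaad$d -> last char: d
  2: aad$da -> last char: a
  3: ad$daa -> last char: a
  4: d$daaa -> last char: a
  5: daaad$ -> last char: $


BWT = ddaaa$


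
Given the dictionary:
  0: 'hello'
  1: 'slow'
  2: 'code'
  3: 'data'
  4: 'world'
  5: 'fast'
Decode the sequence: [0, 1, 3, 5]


Look up each index in the dictionary:
  0 -> 'hello'
  1 -> 'slow'
  3 -> 'data'
  5 -> 'fast'

Decoded: "hello slow data fast"


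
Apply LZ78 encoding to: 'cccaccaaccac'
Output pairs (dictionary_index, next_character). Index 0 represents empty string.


LZ78 encoding steps:
Dictionary: {0: ''}
Step 1: w='' (idx 0), next='c' -> output (0, 'c'), add 'c' as idx 1
Step 2: w='c' (idx 1), next='c' -> output (1, 'c'), add 'cc' as idx 2
Step 3: w='' (idx 0), next='a' -> output (0, 'a'), add 'a' as idx 3
Step 4: w='cc' (idx 2), next='a' -> output (2, 'a'), add 'cca' as idx 4
Step 5: w='a' (idx 3), next='c' -> output (3, 'c'), add 'ac' as idx 5
Step 6: w='c' (idx 1), next='a' -> output (1, 'a'), add 'ca' as idx 6
Step 7: w='c' (idx 1), end of input -> output (1, '')


Encoded: [(0, 'c'), (1, 'c'), (0, 'a'), (2, 'a'), (3, 'c'), (1, 'a'), (1, '')]


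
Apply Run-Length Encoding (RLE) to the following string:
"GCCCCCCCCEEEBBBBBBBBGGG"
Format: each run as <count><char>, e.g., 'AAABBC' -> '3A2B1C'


Scanning runs left to right:
  i=0: run of 'G' x 1 -> '1G'
  i=1: run of 'C' x 8 -> '8C'
  i=9: run of 'E' x 3 -> '3E'
  i=12: run of 'B' x 8 -> '8B'
  i=20: run of 'G' x 3 -> '3G'

RLE = 1G8C3E8B3G


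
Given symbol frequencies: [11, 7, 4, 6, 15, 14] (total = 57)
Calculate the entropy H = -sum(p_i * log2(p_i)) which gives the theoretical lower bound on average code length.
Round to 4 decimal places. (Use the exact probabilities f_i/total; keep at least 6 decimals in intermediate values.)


Per-symbol terms -p_i * log2(p_i) with p_i = f_i/57:
  p = 11/57 = 0.192982: log2(p) = -2.373458, -p*log2(p) = 0.458036
  p = 7/57 = 0.122807: log2(p) = -3.025535, -p*log2(p) = 0.371557
  p = 4/57 = 0.070175: log2(p) = -3.832890, -p*log2(p) = 0.268975
  p = 6/57 = 0.105263: log2(p) = -3.247928, -p*log2(p) = 0.341887
  p = 15/57 = 0.263158: log2(p) = -1.925999, -p*log2(p) = 0.506842
  p = 14/57 = 0.245614: log2(p) = -2.025535, -p*log2(p) = 0.497500
H = 0.458036 + 0.371557 + 0.268975 + 0.341887 + 0.506842 + 0.497500 = 2.444797

H = 2.4448 bits/symbol


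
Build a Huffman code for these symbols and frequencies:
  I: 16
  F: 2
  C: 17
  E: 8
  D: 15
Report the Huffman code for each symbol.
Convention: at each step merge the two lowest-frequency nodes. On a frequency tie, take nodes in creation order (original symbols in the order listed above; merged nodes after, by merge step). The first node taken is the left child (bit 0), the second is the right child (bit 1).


Huffman tree construction:
Step 1: Merge F(2) + E(8) = 10
Step 2: Merge (F+E)(10) + D(15) = 25
Step 3: Merge I(16) + C(17) = 33
Step 4: Merge ((F+E)+D)(25) + (I+C)(33) = 58
Read each symbol's code off the tree from the root (left child = 0, right child = 1).

Codes:
  I: 10 (length 2)
  F: 000 (length 3)
  C: 11 (length 2)
  E: 001 (length 3)
  D: 01 (length 2)
Average code length: 126/58 = 2.1724 bits/symbol


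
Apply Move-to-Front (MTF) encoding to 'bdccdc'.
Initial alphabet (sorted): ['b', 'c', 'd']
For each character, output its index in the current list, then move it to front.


MTF encoding:
'b': index 0 in ['b', 'c', 'd'] -> ['b', 'c', 'd']
'd': index 2 in ['b', 'c', 'd'] -> ['d', 'b', 'c']
'c': index 2 in ['d', 'b', 'c'] -> ['c', 'd', 'b']
'c': index 0 in ['c', 'd', 'b'] -> ['c', 'd', 'b']
'd': index 1 in ['c', 'd', 'b'] -> ['d', 'c', 'b']
'c': index 1 in ['d', 'c', 'b'] -> ['c', 'd', 'b']


Output: [0, 2, 2, 0, 1, 1]


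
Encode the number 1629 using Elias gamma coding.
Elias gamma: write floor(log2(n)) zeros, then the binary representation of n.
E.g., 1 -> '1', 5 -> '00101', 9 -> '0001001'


num_bits = floor(log2(1629)) + 1 = 11
leading_zeros = num_bits - 1 = 10
binary(1629) = 11001011101

Elias gamma(1629) = '0000000000' + '11001011101' = 000000000011001011101 (21 bits)


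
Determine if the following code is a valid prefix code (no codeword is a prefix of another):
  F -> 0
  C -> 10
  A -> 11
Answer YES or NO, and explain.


Checking each pair (does one codeword prefix another?):
  F='0' vs C='10': no prefix
  F='0' vs A='11': no prefix
  C='10' vs F='0': no prefix
  C='10' vs A='11': no prefix
  A='11' vs F='0': no prefix
  A='11' vs C='10': no prefix
No violation found over all pairs.

YES -- this is a valid prefix code. No codeword is a prefix of any other codeword.


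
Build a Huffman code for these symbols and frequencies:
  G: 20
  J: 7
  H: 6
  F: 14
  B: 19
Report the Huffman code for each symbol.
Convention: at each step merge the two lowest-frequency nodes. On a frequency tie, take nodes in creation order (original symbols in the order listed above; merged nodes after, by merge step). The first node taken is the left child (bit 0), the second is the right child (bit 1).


Huffman tree construction:
Step 1: Merge H(6) + J(7) = 13
Step 2: Merge (H+J)(13) + F(14) = 27
Step 3: Merge B(19) + G(20) = 39
Step 4: Merge ((H+J)+F)(27) + (B+G)(39) = 66
Read each symbol's code off the tree from the root (left child = 0, right child = 1).

Codes:
  G: 11 (length 2)
  J: 001 (length 3)
  H: 000 (length 3)
  F: 01 (length 2)
  B: 10 (length 2)
Average code length: 145/66 = 2.1970 bits/symbol


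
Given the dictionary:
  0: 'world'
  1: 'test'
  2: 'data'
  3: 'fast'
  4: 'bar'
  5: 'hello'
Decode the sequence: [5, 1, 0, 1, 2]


Look up each index in the dictionary:
  5 -> 'hello'
  1 -> 'test'
  0 -> 'world'
  1 -> 'test'
  2 -> 'data'

Decoded: "hello test world test data"


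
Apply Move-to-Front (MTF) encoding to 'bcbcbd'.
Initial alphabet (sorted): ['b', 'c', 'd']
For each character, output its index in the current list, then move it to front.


MTF encoding:
'b': index 0 in ['b', 'c', 'd'] -> ['b', 'c', 'd']
'c': index 1 in ['b', 'c', 'd'] -> ['c', 'b', 'd']
'b': index 1 in ['c', 'b', 'd'] -> ['b', 'c', 'd']
'c': index 1 in ['b', 'c', 'd'] -> ['c', 'b', 'd']
'b': index 1 in ['c', 'b', 'd'] -> ['b', 'c', 'd']
'd': index 2 in ['b', 'c', 'd'] -> ['d', 'b', 'c']


Output: [0, 1, 1, 1, 1, 2]


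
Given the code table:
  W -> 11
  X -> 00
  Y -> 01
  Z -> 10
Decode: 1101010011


Decoding:
11 -> W
01 -> Y
01 -> Y
00 -> X
11 -> W


Result: WYYXW


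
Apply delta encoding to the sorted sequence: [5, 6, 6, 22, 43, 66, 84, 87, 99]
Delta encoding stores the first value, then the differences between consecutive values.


First value: 5
Deltas:
  6 - 5 = 1
  6 - 6 = 0
  22 - 6 = 16
  43 - 22 = 21
  66 - 43 = 23
  84 - 66 = 18
  87 - 84 = 3
  99 - 87 = 12


Delta encoded: [5, 1, 0, 16, 21, 23, 18, 3, 12]


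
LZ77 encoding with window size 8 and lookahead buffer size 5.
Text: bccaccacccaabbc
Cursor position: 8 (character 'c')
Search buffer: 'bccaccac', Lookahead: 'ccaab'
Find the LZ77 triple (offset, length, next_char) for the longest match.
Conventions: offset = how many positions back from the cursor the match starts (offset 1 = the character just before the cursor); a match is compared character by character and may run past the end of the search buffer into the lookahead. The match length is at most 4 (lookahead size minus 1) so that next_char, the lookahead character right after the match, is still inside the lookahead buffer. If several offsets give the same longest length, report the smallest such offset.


Try each offset into the search buffer:
  offset=1 (pos 7, char 'c'): match length 2
  offset=2 (pos 6, char 'a'): match length 0
  offset=3 (pos 5, char 'c'): match length 1
  offset=4 (pos 4, char 'c'): match length 3
  offset=5 (pos 3, char 'a'): match length 0
  offset=6 (pos 2, char 'c'): match length 1
  offset=7 (pos 1, char 'c'): match length 3
  offset=8 (pos 0, char 'b'): match length 0
Longest match has length 3, found at offsets 4, 7; take the smallest, offset 4.
next_char = character at position 8 + 3 = 11 -> 'a'

Best match: offset=4, length=3 (matching 'cca' starting at position 4)
LZ77 triple: (4, 3, 'a')


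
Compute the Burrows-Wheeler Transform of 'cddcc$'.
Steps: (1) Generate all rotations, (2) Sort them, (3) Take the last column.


Rotations (sorted):
  0: $cddcc -> last char: c
  1: c$cddc -> last char: c
  2: cc$cdd -> last char: d
  3: cddcc$ -> last char: $
  4: dcc$cd -> last char: d
  5: ddcc$c -> last char: c


BWT = ccd$dc


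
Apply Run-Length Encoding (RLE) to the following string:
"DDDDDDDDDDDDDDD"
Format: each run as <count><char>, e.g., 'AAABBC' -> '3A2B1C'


Scanning runs left to right:
  i=0: run of 'D' x 15 -> '15D'

RLE = 15D


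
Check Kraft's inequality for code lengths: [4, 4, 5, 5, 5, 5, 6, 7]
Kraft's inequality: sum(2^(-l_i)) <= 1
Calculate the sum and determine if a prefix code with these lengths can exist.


Sum = 2^(-4) + 2^(-4) + 2^(-5) + 2^(-5) + 2^(-5) + 2^(-5) + 2^(-6) + 2^(-7)
    = 0.0625 + 0.0625 + 0.03125 + 0.03125 + 0.03125 + 0.03125 + 0.015625 + 0.0078125
    = 35/128 = 0.2734375
Since 0.2734375 <= 1, Kraft's inequality IS satisfied.
A prefix code with these lengths CAN exist.

Kraft sum = 0.2734375. Satisfied.


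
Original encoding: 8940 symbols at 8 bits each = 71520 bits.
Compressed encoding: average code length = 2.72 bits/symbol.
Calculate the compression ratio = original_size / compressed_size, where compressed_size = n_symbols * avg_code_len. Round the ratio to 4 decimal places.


original_size = n_symbols * orig_bits = 8940 * 8 = 71520 bits
compressed_size = n_symbols * avg_code_len = 8940 * 2.72 = 24316.8 bits
ratio = original_size / compressed_size = 71520 / 24316.8 = 2.9412

Compression ratio = 2.9412


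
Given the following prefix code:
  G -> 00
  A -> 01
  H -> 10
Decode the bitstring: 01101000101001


Decoding step by step:
Bits 01 -> A
Bits 10 -> H
Bits 10 -> H
Bits 00 -> G
Bits 10 -> H
Bits 10 -> H
Bits 01 -> A


Decoded message: AHHGHHA


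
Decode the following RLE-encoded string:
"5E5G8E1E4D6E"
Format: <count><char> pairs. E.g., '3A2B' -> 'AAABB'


Expanding each <count><char> pair:
  5E -> 'EEEEE'
  5G -> 'GGGGG'
  8E -> 'EEEEEEEE'
  1E -> 'E'
  4D -> 'DDDD'
  6E -> 'EEEEEE'

Decoded = EEEEEGGGGGEEEEEEEEEDDDDEEEEEE


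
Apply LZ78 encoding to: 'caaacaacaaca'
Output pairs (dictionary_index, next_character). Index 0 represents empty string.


LZ78 encoding steps:
Dictionary: {0: ''}
Step 1: w='' (idx 0), next='c' -> output (0, 'c'), add 'c' as idx 1
Step 2: w='' (idx 0), next='a' -> output (0, 'a'), add 'a' as idx 2
Step 3: w='a' (idx 2), next='a' -> output (2, 'a'), add 'aa' as idx 3
Step 4: w='c' (idx 1), next='a' -> output (1, 'a'), add 'ca' as idx 4
Step 5: w='a' (idx 2), next='c' -> output (2, 'c'), add 'ac' as idx 5
Step 6: w='aa' (idx 3), next='c' -> output (3, 'c'), add 'aac' as idx 6
Step 7: w='a' (idx 2), end of input -> output (2, '')


Encoded: [(0, 'c'), (0, 'a'), (2, 'a'), (1, 'a'), (2, 'c'), (3, 'c'), (2, '')]


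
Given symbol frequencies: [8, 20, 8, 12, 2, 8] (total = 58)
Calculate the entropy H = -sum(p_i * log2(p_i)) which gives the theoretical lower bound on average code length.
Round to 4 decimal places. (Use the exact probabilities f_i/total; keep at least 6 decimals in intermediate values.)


Per-symbol terms -p_i * log2(p_i) with p_i = f_i/58:
  p = 8/58 = 0.137931: log2(p) = -2.857981, -p*log2(p) = 0.394204
  p = 20/58 = 0.344828: log2(p) = -1.536053, -p*log2(p) = 0.529673
  p = 8/58 = 0.137931: log2(p) = -2.857981, -p*log2(p) = 0.394204
  p = 12/58 = 0.206897: log2(p) = -2.273018, -p*log2(p) = 0.470280
  p = 2/58 = 0.034483: log2(p) = -4.857981, -p*log2(p) = 0.167517
  p = 8/58 = 0.137931: log2(p) = -2.857981, -p*log2(p) = 0.394204
H = 0.394204 + 0.529673 + 0.394204 + 0.470280 + 0.167517 + 0.394204 = 2.350082

H = 2.3501 bits/symbol


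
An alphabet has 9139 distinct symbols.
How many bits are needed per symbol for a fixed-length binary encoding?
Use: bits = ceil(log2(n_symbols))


log2(9139) = 13.1578
Bracket: 2^13 = 8192 < 9139 <= 2^14 = 16384
So ceil(log2(9139)) = 14

bits = ceil(log2(9139)) = ceil(13.1578) = 14 bits


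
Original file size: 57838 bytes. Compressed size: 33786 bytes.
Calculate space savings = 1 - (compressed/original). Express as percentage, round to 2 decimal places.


ratio = compressed/original = 33786/57838 = 0.584149
savings = 1 - ratio = 1 - 0.584149 = 0.415851
as a percentage: 0.415851 * 100 = 41.59%

Space savings = 1 - 33786/57838 = 41.59%


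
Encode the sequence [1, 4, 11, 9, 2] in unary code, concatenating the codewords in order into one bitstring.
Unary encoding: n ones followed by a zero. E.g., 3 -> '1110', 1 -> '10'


Encode each number as n ones followed by a terminating 0:
  1 -> 10 (2 bits)
  4 -> 11110 (5 bits)
  11 -> 111111111110 (12 bits)
  9 -> 1111111110 (10 bits)
  2 -> 110 (3 bits)
Total length = 2 + 5 + 12 + 10 + 3 = 32 bits.

Unary([1, 4, 11, 9, 2]) = 10111101111111111101111111110110 (32 bits)


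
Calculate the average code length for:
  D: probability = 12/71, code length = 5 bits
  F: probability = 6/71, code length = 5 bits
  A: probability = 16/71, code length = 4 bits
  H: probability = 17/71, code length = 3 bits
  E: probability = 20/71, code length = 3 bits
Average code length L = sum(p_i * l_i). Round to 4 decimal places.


Weighted contributions p_i * l_i:
  D: (12/71) * 5 = 60/71
  F: (6/71) * 5 = 30/71
  A: (16/71) * 4 = 64/71
  H: (17/71) * 3 = 51/71
  E: (20/71) * 3 = 60/71
Sum = (60 + 30 + 64 + 51 + 60)/71 = 265/71

L = 265/71 = 3.7324 bits/symbol


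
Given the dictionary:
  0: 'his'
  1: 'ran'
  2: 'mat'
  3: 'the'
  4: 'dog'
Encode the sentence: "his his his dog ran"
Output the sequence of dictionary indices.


Look up each word in the dictionary:
  'his' -> 0
  'his' -> 0
  'his' -> 0
  'dog' -> 4
  'ran' -> 1

Encoded: [0, 0, 0, 4, 1]


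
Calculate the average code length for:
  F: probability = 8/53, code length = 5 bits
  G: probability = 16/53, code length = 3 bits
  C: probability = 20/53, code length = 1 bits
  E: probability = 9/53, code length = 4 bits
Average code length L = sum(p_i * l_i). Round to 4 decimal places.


Weighted contributions p_i * l_i:
  F: (8/53) * 5 = 40/53
  G: (16/53) * 3 = 48/53
  C: (20/53) * 1 = 20/53
  E: (9/53) * 4 = 36/53
Sum = (40 + 48 + 20 + 36)/53 = 144/53

L = 144/53 = 2.7170 bits/symbol
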